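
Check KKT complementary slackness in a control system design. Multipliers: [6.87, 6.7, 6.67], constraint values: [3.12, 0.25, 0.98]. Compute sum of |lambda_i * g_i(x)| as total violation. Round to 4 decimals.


KKT complementary slackness check:
lambda_1 * g_1 = 6.87 * 3.12 = 21.4344
lambda_2 * g_2 = 6.7 * 0.25 = 1.675
lambda_3 * g_3 = 6.67 * 0.98 = 6.5366
Total violation = 21.4344 + 1.675 + 6.5366 = 29.646


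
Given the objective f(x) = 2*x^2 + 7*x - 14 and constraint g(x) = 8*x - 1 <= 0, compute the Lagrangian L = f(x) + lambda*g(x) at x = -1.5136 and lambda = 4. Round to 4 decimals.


Step 1: Evaluate f(x).
f(-1.5136) = 2*(-1.5136)^2 + 7*(-1.5136) - 14 = -20.0132
Step 2: Evaluate g(x).
g(-1.5136) = 8*-1.5136 - 1 = -13.1088
Step 3: Compute Lagrangian.
L = -20.0132 + 4*-13.1088 = -72.4484


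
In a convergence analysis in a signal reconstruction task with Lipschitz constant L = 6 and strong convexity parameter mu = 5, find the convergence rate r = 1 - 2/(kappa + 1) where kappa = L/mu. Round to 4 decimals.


Step 1: Compute the condition number.
kappa = L/mu = 6/5 = 1.2
Step 2: Compute the convergence rate.
r = 1 - 2/(kappa + 1) = 1 - 2*mu/(L + mu) = (L - mu)/(L + mu) = 1/11 = 0.0909


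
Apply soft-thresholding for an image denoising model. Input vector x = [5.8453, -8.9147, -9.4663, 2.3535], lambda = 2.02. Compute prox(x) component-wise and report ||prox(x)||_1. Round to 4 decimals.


Soft-thresholding with lambda = 2.02:
prox(5.8453) = sign(5.8453)*max(|5.8453| - 2.02, 0) = 3.8253
prox(-8.9147) = sign(-8.9147)*max(|-8.9147| - 2.02, 0) = -6.8947
prox(-9.4663) = sign(-9.4663)*max(|-9.4663| - 2.02, 0) = -7.4463
prox(2.3535) = sign(2.3535)*max(|2.3535| - 2.02, 0) = 0.3335
prox(x) = [3.8253, -6.8947, -7.4463, 0.3335]
||prox(x)||_1 = 3.8253 + 6.8947 + 7.4463 + 0.3335 = 18.4998


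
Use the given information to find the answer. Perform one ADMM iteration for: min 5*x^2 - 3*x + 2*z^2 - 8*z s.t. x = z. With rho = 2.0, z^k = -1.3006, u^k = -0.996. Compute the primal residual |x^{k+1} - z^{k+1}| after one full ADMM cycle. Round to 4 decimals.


ADMM iteration with rho = 2.0, z^k = -1.3006, u^k = -0.996
Step 1: x-update.
Minimize 5*x^2 - 3*x + (2.0/2)*(x + 1.3006 - 0.996)^2
FOC: (2*5 + 2.0)*x = 3 + 2.0*(-1.3006 + 0.996)
x^{k+1} = 0.1992
Step 2: z-update.
Minimize 2*z^2 - 8*z + (2.0/2)*(0.1992 - z - 0.996)^2
FOC: (2*2 + 2.0)*z = 8 + 2.0*(0.1992 - 0.996)
z^{k+1} = 1.0677
Step 3: u-update.
u^{k+1} = -0.996 + 0.1992 - 1.0677 = -1.8645
Step 4: Primal residual = |0.1992 - 1.0677| = 0.8685


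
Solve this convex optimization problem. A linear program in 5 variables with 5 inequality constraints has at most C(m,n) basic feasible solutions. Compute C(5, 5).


Each vertex corresponds to some choice of n active constraints out of m, so the number of vertices is at most C(m, n) = m! / (n!(m-n)!).
m = 5, n = 5
Numerator: 5 * 4 * 3 * 2 * 1
Denominator: 5! = 120
C(5, 5) = 1


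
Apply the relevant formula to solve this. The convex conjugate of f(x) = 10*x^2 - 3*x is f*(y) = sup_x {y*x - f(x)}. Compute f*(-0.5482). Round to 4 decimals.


f*(y) = sup_x {y*x - a*x^2 - b*x} = sup_x {(y-b)*x - a*x^2}
FOC: (y - b) - 2a*x = 0 => x* = (y - b)/(2a)
x* = (-0.5482 + 3)/(2*10) = 0.1226
f*(-0.5482) = (y-b)^2/(4a) = (-0.5482 + 3)^2/(4*10)
= 6.0113/40 = 0.1503


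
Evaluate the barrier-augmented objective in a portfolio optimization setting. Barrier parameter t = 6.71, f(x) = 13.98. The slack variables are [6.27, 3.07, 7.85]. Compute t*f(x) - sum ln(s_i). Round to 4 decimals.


Step 1: Compute log-barrier.
ln values: [1.8358, 1.1217, 2.0605]
phi = -(1.8358 + 1.1217 + 2.0605) = -5.018
Step 2: Compute augmented objective.
t*f(x) = 6.71*13.98 = 93.8058
Total = 93.8058 - 5.018 = 88.7878


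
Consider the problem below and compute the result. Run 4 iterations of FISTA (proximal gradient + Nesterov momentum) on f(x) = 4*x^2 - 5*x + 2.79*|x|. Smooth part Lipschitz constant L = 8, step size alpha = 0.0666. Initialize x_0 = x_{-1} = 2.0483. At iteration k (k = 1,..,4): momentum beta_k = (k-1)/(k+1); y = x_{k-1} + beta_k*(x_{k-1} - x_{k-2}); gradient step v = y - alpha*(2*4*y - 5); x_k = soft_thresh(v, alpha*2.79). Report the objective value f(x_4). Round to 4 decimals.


FISTA on f(x) = 4*x^2 - 5*x + 2.79*|x|
L = 8, alpha = 0.0666
Iteration 1: beta = 0.0, y = 2.0483 + 0.0*(2.0483 - 2.0483) = 2.0483
  grad(y) = 11.3864, v = y - alpha*grad = 1.29
  prox(v) = soft_thresh(1.29, 0.1858) = 1.1042
Iteration 2: beta = 0.3333, y = 1.1042 + 0.3333*(1.1042 - 2.0483) = 0.7894
  grad(y) = 1.3155, v = y - alpha*grad = 0.7018
  prox(v) = soft_thresh(0.7018, 0.1858) = 0.516
Iteration 3: beta = 0.5, y = 0.516 + 0.5*(0.516 - 1.1042) = 0.2219
  grad(y) = -3.2245, v = y - alpha*grad = 0.4367
  prox(v) = soft_thresh(0.4367, 0.1858) = 0.2509
Iteration 4: beta = 0.6, y = 0.2509 + 0.6*(0.2509 - 0.516) = 0.0918
  grad(y) = -4.2656, v = y - alpha*grad = 0.3759
  prox(v) = soft_thresh(0.3759, 0.1858) = 0.1901
f(x_4) = 4*0.1901^2 - 5*0.1901 + 2.79*|0.1901| = -0.2756


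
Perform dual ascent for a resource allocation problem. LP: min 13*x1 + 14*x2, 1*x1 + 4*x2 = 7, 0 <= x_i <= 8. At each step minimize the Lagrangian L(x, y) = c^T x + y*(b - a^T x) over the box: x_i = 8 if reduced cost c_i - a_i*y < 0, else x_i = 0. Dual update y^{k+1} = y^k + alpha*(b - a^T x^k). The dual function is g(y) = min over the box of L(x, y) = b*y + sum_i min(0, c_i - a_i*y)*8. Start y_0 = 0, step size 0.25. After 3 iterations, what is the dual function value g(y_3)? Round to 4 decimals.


Dual ascent for LP: min 13*x1 + 14*x2, 1*x1 + 4*x2 = 7, 0 <= x_i <= 8
Step 1: y^k = 0.0, reduced costs: (13.0, 14.0)
  x^k = (0.0, 0.0), subgradient = b - a^T x = 7.0
  y^{k+1} = 0.0 + 0.25*7.0 = 1.75
Step 2: y^k = 1.75, reduced costs: (11.25, 7.0)
  x^k = (0.0, 0.0), subgradient = b - a^T x = 7.0
  y^{k+1} = 1.75 + 0.25*7.0 = 3.5
Step 3: y^k = 3.5, reduced costs: (9.5, 0.0)
  x^k = (0.0, 0.0), subgradient = b - a^T x = 7.0
  y^{k+1} = 3.5 + 0.25*7.0 = 5.25
Dual objective at y_3 = 5.25: reduced costs (7.75, -7.0), box minimizer x = (0.0, 8.0)
g(y_3) = b*y + (c1 - a1*y)*x1 + (c2 - a2*y)*x2 = 7*5.25 + 7.75*0.0 + (-7.0)*8.0 = 36.75 + 0.0 - 56.0 = -19.25


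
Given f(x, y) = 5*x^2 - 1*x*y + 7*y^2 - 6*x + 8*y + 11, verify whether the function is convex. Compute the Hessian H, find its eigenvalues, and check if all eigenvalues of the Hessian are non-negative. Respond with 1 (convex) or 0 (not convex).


The Hessian of f(x,y) = 5*x^2 - 1*x*y + 7*y^2 - 6*x + 8*y + 11 is:
H = [[10, -1], [-1, 14]]
Trace = 10 + 14 = 24
Determinant = 10*14 - (-1)^2 = 139
Discriminant = (24)^2 - 4*139 = 20.0
Eigenvalues: lambda_1 = 9.7639, lambda_2 = 14.2361
The function is convex.

1


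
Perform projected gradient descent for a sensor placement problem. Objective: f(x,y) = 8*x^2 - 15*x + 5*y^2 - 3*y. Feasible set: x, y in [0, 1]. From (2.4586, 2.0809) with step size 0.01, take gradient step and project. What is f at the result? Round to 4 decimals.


Step 1: Compute gradient at (2.4586, 2.0809).
grad_x = 2*8*2.4586 - 15 = 24.3376
grad_y = 2*5*2.0809 - 3 = 17.809
Step 2: Gradient step.
x_raw = 2.4586 - 0.01*24.3376 = 2.2152
y_raw = 2.0809 - 0.01*17.809 = 1.9028
Step 3: Project onto [0, 1].
x_proj = clip(2.2152) = 1.0
y_proj = clip(1.9028) = 1.0
Step 4: Evaluate f.
f(1.0, 1.0) = -5.0


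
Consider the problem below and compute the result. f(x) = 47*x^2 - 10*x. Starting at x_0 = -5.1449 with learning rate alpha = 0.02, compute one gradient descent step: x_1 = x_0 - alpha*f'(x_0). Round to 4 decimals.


We compute the gradient at x_0 and apply the update.
f'(x) = 94*x - 10
f'(-5.1449) = 94*-5.1449 - 10 = -493.6206
x_1 = -5.1449 - 0.02*-493.6206 = 4.7275


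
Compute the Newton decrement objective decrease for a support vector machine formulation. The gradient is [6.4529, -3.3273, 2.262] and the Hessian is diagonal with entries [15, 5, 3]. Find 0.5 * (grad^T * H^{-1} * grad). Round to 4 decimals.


Step 1: H is diagonal, so H^(-1) * g = [0.4302, -0.6655, 0.754].
Step 2: g^T H^(-1) g = sum_i g_i^2 / H_ii
  = (6.4529)^2/15 + (-3.3273)^2/5 + (2.262)^2/3
  = 2.776 + 2.2142 + 1.7055 = 6.6957
Step 3: Objective decrease = 0.5 * g^T H^(-1) g = 3.3479


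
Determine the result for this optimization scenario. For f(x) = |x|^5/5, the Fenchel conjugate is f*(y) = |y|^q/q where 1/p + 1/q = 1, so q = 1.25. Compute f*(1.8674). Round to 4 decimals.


The conjugate exponent q satisfies 1/p + 1/q = 1.
p = 5, so q = 5/(5 - 1) = 1.25
|y|^q = 1.8674^1.25 = 2.183
f*(1.8674) = 2.183 / 1.25 = 1.7464


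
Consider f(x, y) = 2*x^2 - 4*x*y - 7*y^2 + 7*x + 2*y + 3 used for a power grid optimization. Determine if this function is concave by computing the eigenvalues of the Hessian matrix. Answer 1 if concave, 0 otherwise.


The Hessian of f(x,y) = 2*x^2 - 4*x*y - 7*y^2 + 7*x + 2*y + 3 is:
H = [[4, -4], [-4, -14]]
Trace = 4 - 14 = -10
Determinant = 4*-14 - (-4)^2 = -72
Discriminant = (-10)^2 - 4*-72 = 388.0
Eigenvalues: lambda_1 = -14.8489, lambda_2 = 4.8489
The function is not concave.

0


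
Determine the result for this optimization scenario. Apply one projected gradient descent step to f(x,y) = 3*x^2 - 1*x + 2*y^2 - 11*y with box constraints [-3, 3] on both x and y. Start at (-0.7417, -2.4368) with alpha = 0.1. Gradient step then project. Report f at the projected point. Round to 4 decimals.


Step 1: Compute gradient at (-0.7417, -2.4368).
grad_x = 2*3*-0.7417 - 1 = -5.4502
grad_y = 2*2*-2.4368 - 11 = -20.7472
Step 2: Gradient step.
x_raw = -0.7417 - 0.1*-5.4502 = -0.1967
y_raw = -2.4368 - 0.1*-20.7472 = -0.3621
Step 3: Project onto [-3, 3].
x_proj = clip(-0.1967) = -0.1967
y_proj = clip(-0.3621) = -0.3621
Step 4: Evaluate f.
f(-0.1967, -0.3621) = 4.5578


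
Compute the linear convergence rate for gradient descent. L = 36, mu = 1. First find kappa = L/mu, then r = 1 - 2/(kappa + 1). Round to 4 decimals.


Step 1: Compute the condition number.
kappa = L/mu = 36/1 = 36.0
Step 2: Compute the convergence rate.
r = 1 - 2/(kappa + 1) = 1 - 2*mu/(L + mu) = (L - mu)/(L + mu) = 35/37 = 0.9459


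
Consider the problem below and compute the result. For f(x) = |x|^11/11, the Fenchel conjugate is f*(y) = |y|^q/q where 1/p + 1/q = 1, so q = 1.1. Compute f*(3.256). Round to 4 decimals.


The conjugate exponent q satisfies 1/p + 1/q = 1.
p = 11, so q = 11/(11 - 1) = 1.1
|y|^q = 3.256^1.1 = 3.664
f*(3.256) = 3.664 / 1.1 = 3.3309


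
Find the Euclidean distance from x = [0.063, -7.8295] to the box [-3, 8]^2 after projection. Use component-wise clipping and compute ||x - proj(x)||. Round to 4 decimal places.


Project each component onto [-3, 8].
clip(0.063) = 0.063, clip(-7.8295) = -3.0
Projection = [0.063, -3.0]
Squared diffs: [0.0, 23.3241]
Distance = sqrt(23.3241) = 4.8295


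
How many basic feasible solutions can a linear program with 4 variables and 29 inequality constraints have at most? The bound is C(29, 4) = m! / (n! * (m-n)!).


Each vertex corresponds to some choice of n active constraints out of m, so the number of vertices is at most C(m, n) = m! / (n!(m-n)!).
m = 29, n = 4
Numerator: 29 * 28 * 27 * 26
Denominator: 4! = 24
C(29, 4) = 23751


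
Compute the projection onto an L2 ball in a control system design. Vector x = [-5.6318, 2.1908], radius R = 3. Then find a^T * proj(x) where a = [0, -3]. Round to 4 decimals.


Step 1: Compute ||x|| (intermediates to 6 decimals).
||x|| = sqrt((-5.6318)^2 + 2.1908^2) = 6.042911
Step 2: Project.
Since ||x|| > R, scale = R/||x|| = 3/6.042911 = 0.496449, proj(x) = scale * x
proj(x) = [-2.795901, 1.08762]
Step 3: Dot product.
a^T * proj(x) = 0*(-2.795901) - 3*1.08762 = -3.2629


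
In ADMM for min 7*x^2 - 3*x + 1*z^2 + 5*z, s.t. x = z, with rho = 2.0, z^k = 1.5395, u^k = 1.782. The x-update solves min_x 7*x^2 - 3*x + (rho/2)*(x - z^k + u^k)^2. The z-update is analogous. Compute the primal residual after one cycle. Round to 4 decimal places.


ADMM iteration with rho = 2.0, z^k = 1.5395, u^k = 1.782
Step 1: x-update.
Minimize 7*x^2 - 3*x + (2.0/2)*(x - 1.5395 + 1.782)^2
FOC: (2*7 + 2.0)*x = 3 + 2.0*(1.5395 - 1.782)
x^{k+1} = 0.1572
Step 2: z-update.
Minimize 1*z^2 + 5*z + (2.0/2)*(0.1572 - z + 1.782)^2
FOC: (2*1 + 2.0)*z = -5 + 2.0*(0.1572 + 1.782)
z^{k+1} = -0.2804
Step 3: u-update.
u^{k+1} = 1.782 + 0.1572 + 0.2804 = 2.2196
Step 4: Primal residual = |0.1572 + 0.2804| = 0.4376


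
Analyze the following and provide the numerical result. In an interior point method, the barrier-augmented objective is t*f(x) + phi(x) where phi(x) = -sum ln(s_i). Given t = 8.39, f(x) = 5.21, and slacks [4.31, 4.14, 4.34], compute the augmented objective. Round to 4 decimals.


Step 1: Compute log-barrier.
ln values: [1.4609, 1.4207, 1.4679]
phi = -(1.4609 + 1.4207 + 1.4679) = -4.3495
Step 2: Compute augmented objective.
t*f(x) = 8.39*5.21 = 43.7119
Total = 43.7119 - 4.3495 = 39.3624


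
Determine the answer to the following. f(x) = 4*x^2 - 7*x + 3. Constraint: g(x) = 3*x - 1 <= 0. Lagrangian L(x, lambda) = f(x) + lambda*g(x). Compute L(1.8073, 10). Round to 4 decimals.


Step 1: Evaluate f(x).
f(1.8073) = 4*1.8073^2 - 7*1.8073 + 3 = 3.4142
Step 2: Evaluate g(x).
g(1.8073) = 3*1.8073 - 1 = 4.4219
Step 3: Compute Lagrangian.
L = 3.4142 + 10*4.4219 = 47.6332


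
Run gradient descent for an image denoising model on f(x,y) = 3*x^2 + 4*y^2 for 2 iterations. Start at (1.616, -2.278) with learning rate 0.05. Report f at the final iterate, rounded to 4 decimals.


Gradient descent on f(x,y) = 3*x^2 + 4*y^2.
Starting point: (1.616, -2.278), alpha = 0.05
Step 1: grad_x = 2*3*1.616 = 9.696, grad_y = 2*4*-2.278 = -18.224
  x_1 = 1.616 - 0.05*9.696 = 1.1312
  y_1 = -2.278 - 0.05*-18.224 = -1.3668
Step 2: grad_x = 2*3*1.1312 = 6.7872, grad_y = 2*4*-1.3668 = -10.9344
  x_2 = 1.1312 - 0.05*6.7872 = 0.7918
  y_2 = -1.3668 - 0.05*-10.9344 = -0.8201
f(0.7918, -0.8201) = 3*0.7918^2 + 4*(-0.8201)^2 = 4.5712


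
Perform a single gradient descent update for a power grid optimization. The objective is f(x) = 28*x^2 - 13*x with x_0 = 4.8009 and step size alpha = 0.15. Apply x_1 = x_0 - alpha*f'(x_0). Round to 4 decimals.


We compute the gradient at x_0 and apply the update.
f'(x) = 56*x - 13
f'(4.8009) = 56*4.8009 - 13 = 255.8504
x_1 = 4.8009 - 0.15*255.8504 = -33.5767


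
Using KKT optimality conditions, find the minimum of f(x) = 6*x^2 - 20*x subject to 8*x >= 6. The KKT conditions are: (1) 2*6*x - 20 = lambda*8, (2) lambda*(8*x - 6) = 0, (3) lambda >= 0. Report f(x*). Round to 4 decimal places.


Step 1: Try lambda = 0 (constraint inactive).
Stationarity: 2*6*x - 20 = 0
x* = 20/(2*6) = 5/3 = 1.6667 (rounded; the exact value 5/3 is used below)
Check constraint: 8*1.6667 = 13.3336 >= 6 -- satisfied.
Step 2: Compute optimal value.
f(x*) = 6*(5/3)^2 - 20*(5/3) = -16.6667


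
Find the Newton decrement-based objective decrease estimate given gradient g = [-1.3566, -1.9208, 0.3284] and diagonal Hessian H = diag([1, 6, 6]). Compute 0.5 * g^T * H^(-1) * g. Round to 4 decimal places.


Step 1: H is diagonal, so H^(-1) * g = [-1.3566, -0.3201, 0.0547].
Step 2: g^T H^(-1) g = sum_i g_i^2 / H_ii
  = (-1.3566)^2/1 + (-1.9208)^2/6 + (0.3284)^2/6
  = 1.8404 + 0.6149 + 0.018 = 2.4733
Step 3: Objective decrease = 0.5 * g^T H^(-1) g = 1.2366


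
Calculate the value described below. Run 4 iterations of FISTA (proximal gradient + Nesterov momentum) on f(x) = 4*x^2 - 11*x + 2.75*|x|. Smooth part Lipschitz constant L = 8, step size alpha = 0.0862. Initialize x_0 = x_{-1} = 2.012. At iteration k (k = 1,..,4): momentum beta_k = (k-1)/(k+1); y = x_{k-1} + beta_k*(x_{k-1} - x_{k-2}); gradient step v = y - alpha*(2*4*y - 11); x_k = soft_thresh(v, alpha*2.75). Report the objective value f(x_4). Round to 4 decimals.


FISTA on f(x) = 4*x^2 - 11*x + 2.75*|x|
L = 8, alpha = 0.0862
Iteration 1: beta = 0.0, y = 2.012 + 0.0*(2.012 - 2.012) = 2.012
  grad(y) = 5.096, v = y - alpha*grad = 1.5727
  prox(v) = soft_thresh(1.5727, 0.2371) = 1.3357
Iteration 2: beta = 0.3333, y = 1.3357 + 0.3333*(1.3357 - 2.012) = 1.1102
  grad(y) = -2.1181, v = y - alpha*grad = 1.2928
  prox(v) = soft_thresh(1.2928, 0.2371) = 1.0558
Iteration 3: beta = 0.5, y = 1.0558 + 0.5*(1.0558 - 1.3357) = 0.9158
  grad(y) = -3.6735, v = y - alpha*grad = 1.2325
  prox(v) = soft_thresh(1.2325, 0.2371) = 0.9954
Iteration 4: beta = 0.6, y = 0.9954 + 0.6*(0.9954 - 1.0558) = 0.9592
  grad(y) = -3.3263, v = y - alpha*grad = 1.2459
  prox(v) = soft_thresh(1.2459, 0.2371) = 1.0089
f(x_4) = 4*1.0089^2 - 11*1.0089 + 2.75*|1.0089| = -4.2519


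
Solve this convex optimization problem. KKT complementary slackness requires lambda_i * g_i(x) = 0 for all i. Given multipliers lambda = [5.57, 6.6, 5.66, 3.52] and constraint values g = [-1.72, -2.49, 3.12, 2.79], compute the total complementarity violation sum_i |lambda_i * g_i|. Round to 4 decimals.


KKT complementary slackness check:
lambda_1 * g_1 = 5.57 * -1.72 = -9.5804
lambda_2 * g_2 = 6.6 * -2.49 = -16.434
lambda_3 * g_3 = 5.66 * 3.12 = 17.6592
lambda_4 * g_4 = 3.52 * 2.79 = 9.8208
Total violation = 9.5804 + 16.434 + 17.6592 + 9.8208 = 53.4944


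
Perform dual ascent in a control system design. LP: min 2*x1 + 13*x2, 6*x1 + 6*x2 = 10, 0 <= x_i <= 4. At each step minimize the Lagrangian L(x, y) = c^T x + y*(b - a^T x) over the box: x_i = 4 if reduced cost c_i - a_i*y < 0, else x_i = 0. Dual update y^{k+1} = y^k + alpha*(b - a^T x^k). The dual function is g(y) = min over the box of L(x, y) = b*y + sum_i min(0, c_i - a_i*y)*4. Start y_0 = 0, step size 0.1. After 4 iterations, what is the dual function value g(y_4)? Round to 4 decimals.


Dual ascent for LP: min 2*x1 + 13*x2, 6*x1 + 6*x2 = 10, 0 <= x_i <= 4
Step 1: y^k = 0.0, reduced costs: (2.0, 13.0)
  x^k = (0.0, 0.0), subgradient = b - a^T x = 10.0
  y^{k+1} = 0.0 + 0.1*10.0 = 1.0
Step 2: y^k = 1.0, reduced costs: (-4.0, 7.0)
  x^k = (4.0, 0.0), subgradient = b - a^T x = -14.0
  y^{k+1} = 1.0 + 0.1*-14.0 = -0.4
Step 3: y^k = -0.4, reduced costs: (4.4, 15.4)
  x^k = (0.0, 0.0), subgradient = b - a^T x = 10.0
  y^{k+1} = -0.4 + 0.1*10.0 = 0.6
Step 4: y^k = 0.6, reduced costs: (-1.6, 9.4)
  x^k = (4.0, 0.0), subgradient = b - a^T x = -14.0
  y^{k+1} = 0.6 + 0.1*-14.0 = -0.8
Dual objective at y_4 = -0.8: reduced costs (6.8, 17.8), box minimizer x = (0.0, 0.0)
g(y_4) = b*y + (c1 - a1*y)*x1 + (c2 - a2*y)*x2 = 10*(-0.8) + 6.8*0.0 + 17.8*0.0 = -8.0 + 0.0 + 0.0 = -8.0


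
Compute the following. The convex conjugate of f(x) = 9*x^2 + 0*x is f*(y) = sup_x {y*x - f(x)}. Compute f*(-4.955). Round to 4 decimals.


f*(y) = sup_x {y*x - a*x^2 - b*x} = sup_x {(y-b)*x - a*x^2}
FOC: (y - b) - 2a*x = 0 => x* = (y - b)/(2a)
x* = (-4.955 - 0)/(2*9) = -0.2753
f*(-4.955) = (y-b)^2/(4a) = (-4.955 - 0)^2/(4*9)
= 24.552/36 = 0.682


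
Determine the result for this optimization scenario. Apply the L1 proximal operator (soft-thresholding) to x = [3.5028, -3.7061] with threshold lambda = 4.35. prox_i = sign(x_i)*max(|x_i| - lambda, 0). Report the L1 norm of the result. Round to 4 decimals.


Soft-thresholding with lambda = 4.35:
prox(3.5028) = sign(3.5028)*max(|3.5028| - 4.35, 0) = 0.0
prox(-3.7061) = sign(-3.7061)*max(|-3.7061| - 4.35, 0) = 0.0
prox(x) = [0.0, 0.0]
||prox(x)||_1 = 0.0 + 0.0 = 0.0


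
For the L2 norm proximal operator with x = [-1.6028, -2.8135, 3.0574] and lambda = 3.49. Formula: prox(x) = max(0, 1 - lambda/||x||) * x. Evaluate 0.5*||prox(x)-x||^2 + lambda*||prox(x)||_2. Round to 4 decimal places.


Step 1: Compute ||x||.
||x|| = 4.4534
Step 2: Compute scaling factor.
scale = max(0, 1 - 3.49/4.4534) = 0.2163
Step 3: prox(x) = [-0.3467, -0.6086, 0.6614]
||prox(x)|| = 0.9634
Step 4: Proximal objective.
0.5*||prox-x||^2 = 6.0901
lambda*||prox|| = 3.3623
Total = 9.4522


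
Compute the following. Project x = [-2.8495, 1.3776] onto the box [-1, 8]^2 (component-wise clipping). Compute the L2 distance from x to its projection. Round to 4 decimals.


Project each component onto [-1, 8].
clip(-2.8495) = -1.0, clip(1.3776) = 1.3776
Projection = [-1.0, 1.3776]
Squared diffs: [3.4207, 0.0]
Distance = sqrt(3.4207) = 1.8495


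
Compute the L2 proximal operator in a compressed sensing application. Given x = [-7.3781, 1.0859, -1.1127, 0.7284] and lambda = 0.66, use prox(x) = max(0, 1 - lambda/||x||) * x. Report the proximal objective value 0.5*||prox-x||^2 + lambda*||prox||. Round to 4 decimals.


Step 1: Compute ||x||.
||x|| = 7.5752
Step 2: Compute scaling factor.
scale = max(0, 1 - 0.66/7.5752) = 0.9129
Step 3: prox(x) = [-6.7353, 0.9913, -1.0158, 0.6649]
||prox(x)|| = 6.9152
Step 4: Proximal objective.
0.5*||prox-x||^2 = 0.2178
lambda*||prox|| = 4.564
Total = 4.7819


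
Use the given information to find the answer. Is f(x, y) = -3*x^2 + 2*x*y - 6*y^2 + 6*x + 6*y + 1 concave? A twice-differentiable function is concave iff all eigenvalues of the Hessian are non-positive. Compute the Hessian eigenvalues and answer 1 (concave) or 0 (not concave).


The Hessian of f(x,y) = -3*x^2 + 2*x*y - 6*y^2 + 6*x + 6*y + 1 is:
H = [[-6, 2], [2, -12]]
Trace = -6 - 12 = -18
Determinant = -6*-12 - (2)^2 = 68
Discriminant = (-18)^2 - 4*68 = 52.0
Eigenvalues: lambda_1 = -12.6056, lambda_2 = -5.3944
The function is concave.

1


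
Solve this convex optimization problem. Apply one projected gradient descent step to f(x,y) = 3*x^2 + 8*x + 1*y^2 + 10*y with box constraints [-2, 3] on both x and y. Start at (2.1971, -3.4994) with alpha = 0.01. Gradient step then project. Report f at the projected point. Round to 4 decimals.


Step 1: Compute gradient at (2.1971, -3.4994).
grad_x = 2*3*2.1971 + 8 = 21.1826
grad_y = 2*1*-3.4994 + 10 = 3.0012
Step 2: Gradient step.
x_raw = 2.1971 - 0.01*21.1826 = 1.9853
y_raw = -3.4994 - 0.01*3.0012 = -3.5294
Step 3: Project onto [-2, 3].
x_proj = clip(1.9853) = 1.9853
y_proj = clip(-3.5294) = -2.0
Step 4: Evaluate f.
f(1.9853, -2.0) = 11.7061


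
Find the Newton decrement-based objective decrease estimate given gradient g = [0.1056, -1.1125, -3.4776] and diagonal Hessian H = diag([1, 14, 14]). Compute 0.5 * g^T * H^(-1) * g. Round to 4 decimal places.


Step 1: H is diagonal, so H^(-1) * g = [0.1056, -0.0795, -0.2484].
Step 2: g^T H^(-1) g = sum_i g_i^2 / H_ii
  = (0.1056)^2/1 + (-1.1125)^2/14 + (-3.4776)^2/14
  = 0.0112 + 0.0884 + 0.8638 = 0.9634
Step 3: Objective decrease = 0.5 * g^T H^(-1) g = 0.4817


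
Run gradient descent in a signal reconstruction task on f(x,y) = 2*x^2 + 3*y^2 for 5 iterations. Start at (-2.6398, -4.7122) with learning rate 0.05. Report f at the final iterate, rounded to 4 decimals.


Gradient descent on f(x,y) = 2*x^2 + 3*y^2.
Starting point: (-2.6398, -4.7122), alpha = 0.05
Step 1: grad_x = 2*2*-2.6398 = -10.5592, grad_y = 2*3*-4.7122 = -28.2732
  x_1 = -2.6398 - 0.05*-10.5592 = -2.1118
  y_1 = -4.7122 - 0.05*-28.2732 = -3.2985
Step 2: grad_x = 2*2*-2.1118 = -8.4474, grad_y = 2*3*-3.2985 = -19.7912
  x_2 = -2.1118 - 0.05*-8.4474 = -1.6895
  y_2 = -3.2985 - 0.05*-19.7912 = -2.309
Step 3: grad_x = 2*2*-1.6895 = -6.7579, grad_y = 2*3*-2.309 = -13.8539
  x_3 = -1.6895 - 0.05*-6.7579 = -1.3516
  y_3 = -2.309 - 0.05*-13.8539 = -1.6163
Step 4: grad_x = 2*2*-1.3516 = -5.4063, grad_y = 2*3*-1.6163 = -9.6977
  x_4 = -1.3516 - 0.05*-5.4063 = -1.0813
  y_4 = -1.6163 - 0.05*-9.6977 = -1.1314
Step 5: grad_x = 2*2*-1.0813 = -4.325, grad_y = 2*3*-1.1314 = -6.7884
  x_5 = -1.0813 - 0.05*-4.325 = -0.865
  y_5 = -1.1314 - 0.05*-6.7884 = -0.792
f(-0.865, -0.792) = 2*(-0.865)^2 + 3*(-0.792)^2 = 3.3782


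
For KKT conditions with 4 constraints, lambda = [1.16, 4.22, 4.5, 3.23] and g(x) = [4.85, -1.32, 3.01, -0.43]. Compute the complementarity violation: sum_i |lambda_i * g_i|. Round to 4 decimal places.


KKT complementary slackness check:
lambda_1 * g_1 = 1.16 * 4.85 = 5.626
lambda_2 * g_2 = 4.22 * -1.32 = -5.5704
lambda_3 * g_3 = 4.5 * 3.01 = 13.545
lambda_4 * g_4 = 3.23 * -0.43 = -1.3889
Total violation = 5.626 + 5.5704 + 13.545 + 1.3889 = 26.1303


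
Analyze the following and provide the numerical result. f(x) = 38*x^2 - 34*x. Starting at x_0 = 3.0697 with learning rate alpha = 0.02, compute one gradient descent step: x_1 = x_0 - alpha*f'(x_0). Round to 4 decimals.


We compute the gradient at x_0 and apply the update.
f'(x) = 76*x - 34
f'(3.0697) = 76*3.0697 - 34 = 199.2972
x_1 = 3.0697 - 0.02*199.2972 = -0.9162


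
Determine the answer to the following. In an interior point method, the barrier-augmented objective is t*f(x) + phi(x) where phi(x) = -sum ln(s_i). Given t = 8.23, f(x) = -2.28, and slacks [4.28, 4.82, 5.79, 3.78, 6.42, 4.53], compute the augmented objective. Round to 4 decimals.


Step 1: Compute log-barrier.
ln values: [1.454, 1.5728, 1.7561, 1.3297, 1.8594, 1.5107]
phi = -(1.454 + 1.5728 + 1.7561 + 1.3297 + 1.8594 + 1.5107) = -9.4827
Step 2: Compute augmented objective.
t*f(x) = 8.23*-2.28 = -18.7644
Total = -18.7644 - 9.4827 = -28.2471


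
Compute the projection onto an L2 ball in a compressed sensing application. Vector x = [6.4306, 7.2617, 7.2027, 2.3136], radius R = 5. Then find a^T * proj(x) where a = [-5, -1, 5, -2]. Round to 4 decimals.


Step 1: Compute ||x|| (intermediates to 6 decimals).
||x|| = sqrt(6.4306^2 + 7.2617^2 + 7.2027^2 + 2.3136^2) = 12.301079
Step 2: Project.
Since ||x|| > R, scale = R/||x|| = 5/12.301079 = 0.406468, proj(x) = scale * x
proj(x) = [2.613833, 2.951649, 2.927667, 0.940404]
Step 3: Dot product.
a^T * proj(x) = -5*2.613833 - 1*2.951649 + 5*2.927667 - 2*0.940404 = -3.2633


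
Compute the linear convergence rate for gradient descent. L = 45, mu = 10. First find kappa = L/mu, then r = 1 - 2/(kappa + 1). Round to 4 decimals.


Step 1: Compute the condition number.
kappa = L/mu = 45/10 = 4.5
Step 2: Compute the convergence rate.
r = 1 - 2/(kappa + 1) = 1 - 2*mu/(L + mu) = (L - mu)/(L + mu) = 35/55 = 0.6364


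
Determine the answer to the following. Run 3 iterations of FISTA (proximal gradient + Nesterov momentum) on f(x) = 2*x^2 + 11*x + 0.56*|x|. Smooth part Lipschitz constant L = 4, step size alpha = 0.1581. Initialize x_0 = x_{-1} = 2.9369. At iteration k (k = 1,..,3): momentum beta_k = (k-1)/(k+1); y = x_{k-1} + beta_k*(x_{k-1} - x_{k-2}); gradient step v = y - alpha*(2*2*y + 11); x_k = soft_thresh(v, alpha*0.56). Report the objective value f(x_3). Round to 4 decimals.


FISTA on f(x) = 2*x^2 + 11*x + 0.56*|x|
L = 4, alpha = 0.1581
Iteration 1: beta = 0.0, y = 2.9369 + 0.0*(2.9369 - 2.9369) = 2.9369
  grad(y) = 22.7476, v = y - alpha*grad = -0.6595
  prox(v) = soft_thresh(-0.6595, 0.0885) = -0.571
Iteration 2: beta = 0.3333, y = -0.571 + 0.3333*(-0.571 - 2.9369) = -1.7402
  grad(y) = 4.039, v = y - alpha*grad = -2.3788
  prox(v) = soft_thresh(-2.3788, 0.0885) = -2.2903
Iteration 3: beta = 0.5, y = -2.2903 + 0.5*(-2.2903 + 0.571) = -3.1499
  grad(y) = -1.5998, v = y - alpha*grad = -2.897
  prox(v) = soft_thresh(-2.897, 0.0885) = -2.8085
f(x_3) = 2*(-2.8085)^2 + 11*(-2.8085) + 0.56*|-2.8085| = -13.5454


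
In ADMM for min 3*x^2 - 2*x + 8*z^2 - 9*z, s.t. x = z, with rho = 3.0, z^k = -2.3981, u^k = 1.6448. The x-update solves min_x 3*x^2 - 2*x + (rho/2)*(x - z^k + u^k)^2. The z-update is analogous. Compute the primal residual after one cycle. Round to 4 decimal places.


ADMM iteration with rho = 3.0, z^k = -2.3981, u^k = 1.6448
Step 1: x-update.
Minimize 3*x^2 - 2*x + (3.0/2)*(x + 2.3981 + 1.6448)^2
FOC: (2*3 + 3.0)*x = 2 + 3.0*(-2.3981 - 1.6448)
x^{k+1} = -1.1254
Step 2: z-update.
Minimize 8*z^2 - 9*z + (3.0/2)*(-1.1254 - z + 1.6448)^2
FOC: (2*8 + 3.0)*z = 9 + 3.0*(-1.1254 + 1.6448)
z^{k+1} = 0.5557
Step 3: u-update.
u^{k+1} = 1.6448 - 1.1254 - 0.5557 = -0.0363
Step 4: Primal residual = |-1.1254 - 0.5557| = 1.6811


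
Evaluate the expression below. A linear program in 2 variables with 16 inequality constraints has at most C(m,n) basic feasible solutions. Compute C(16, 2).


Each vertex corresponds to some choice of n active constraints out of m, so the number of vertices is at most C(m, n) = m! / (n!(m-n)!).
m = 16, n = 2
Numerator: 16 * 15
Denominator: 2! = 2
C(16, 2) = 120


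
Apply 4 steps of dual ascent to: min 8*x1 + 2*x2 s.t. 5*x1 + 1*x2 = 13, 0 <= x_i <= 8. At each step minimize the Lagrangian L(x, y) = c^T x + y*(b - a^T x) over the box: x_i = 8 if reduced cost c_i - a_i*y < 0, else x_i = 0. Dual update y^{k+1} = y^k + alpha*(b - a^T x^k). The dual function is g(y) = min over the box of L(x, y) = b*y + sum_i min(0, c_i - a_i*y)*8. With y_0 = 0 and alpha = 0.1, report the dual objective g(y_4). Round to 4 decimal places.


Dual ascent for LP: min 8*x1 + 2*x2, 5*x1 + 1*x2 = 13, 0 <= x_i <= 8
Step 1: y^k = 0.0, reduced costs: (8.0, 2.0)
  x^k = (0.0, 0.0), subgradient = b - a^T x = 13.0
  y^{k+1} = 0.0 + 0.1*13.0 = 1.3
Step 2: y^k = 1.3, reduced costs: (1.5, 0.7)
  x^k = (0.0, 0.0), subgradient = b - a^T x = 13.0
  y^{k+1} = 1.3 + 0.1*13.0 = 2.6
Step 3: y^k = 2.6, reduced costs: (-5.0, -0.6)
  x^k = (8.0, 8.0), subgradient = b - a^T x = -35.0
  y^{k+1} = 2.6 + 0.1*-35.0 = -0.9
Step 4: y^k = -0.9, reduced costs: (12.5, 2.9)
  x^k = (0.0, 0.0), subgradient = b - a^T x = 13.0
  y^{k+1} = -0.9 + 0.1*13.0 = 0.4
Dual objective at y_4 = 0.4: reduced costs (6.0, 1.6), box minimizer x = (0.0, 0.0)
g(y_4) = b*y + (c1 - a1*y)*x1 + (c2 - a2*y)*x2 = 13*0.4 + 6.0*0.0 + 1.6*0.0 = 5.2 + 0.0 + 0.0 = 5.2


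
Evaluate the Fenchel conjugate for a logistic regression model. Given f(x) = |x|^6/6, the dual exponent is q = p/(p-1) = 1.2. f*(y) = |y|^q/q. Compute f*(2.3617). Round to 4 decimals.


The conjugate exponent q satisfies 1/p + 1/q = 1.
p = 6, so q = 6/(6 - 1) = 1.2
|y|^q = 2.3617^1.2 = 2.8046
f*(2.3617) = 2.8046 / 1.2 = 2.3372


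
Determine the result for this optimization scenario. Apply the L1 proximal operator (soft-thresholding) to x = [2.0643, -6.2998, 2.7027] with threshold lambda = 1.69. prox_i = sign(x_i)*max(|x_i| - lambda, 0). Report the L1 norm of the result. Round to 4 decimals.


Soft-thresholding with lambda = 1.69:
prox(2.0643) = sign(2.0643)*max(|2.0643| - 1.69, 0) = 0.3743
prox(-6.2998) = sign(-6.2998)*max(|-6.2998| - 1.69, 0) = -4.6098
prox(2.7027) = sign(2.7027)*max(|2.7027| - 1.69, 0) = 1.0127
prox(x) = [0.3743, -4.6098, 1.0127]
||prox(x)||_1 = 0.3743 + 4.6098 + 1.0127 = 5.9968


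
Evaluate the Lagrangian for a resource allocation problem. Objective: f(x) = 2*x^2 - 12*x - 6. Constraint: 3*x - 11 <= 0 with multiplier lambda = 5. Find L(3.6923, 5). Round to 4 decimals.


Step 1: Evaluate f(x).
f(3.6923) = 2*3.6923^2 - 12*3.6923 - 6 = -23.0414
Step 2: Evaluate g(x).
g(3.6923) = 3*3.6923 - 11 = 0.0769
Step 3: Compute Lagrangian.
L = -23.0414 + 5*0.0769 = -22.6569


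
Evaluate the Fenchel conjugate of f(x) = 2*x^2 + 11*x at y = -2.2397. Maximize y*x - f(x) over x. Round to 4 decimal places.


f*(y) = sup_x {y*x - a*x^2 - b*x} = sup_x {(y-b)*x - a*x^2}
FOC: (y - b) - 2a*x = 0 => x* = (y - b)/(2a)
x* = (-2.2397 - 11)/(2*2) = -3.3099
f*(-2.2397) = (y-b)^2/(4a) = (-2.2397 - 11)^2/(4*2)
= 175.2897/8 = 21.9112


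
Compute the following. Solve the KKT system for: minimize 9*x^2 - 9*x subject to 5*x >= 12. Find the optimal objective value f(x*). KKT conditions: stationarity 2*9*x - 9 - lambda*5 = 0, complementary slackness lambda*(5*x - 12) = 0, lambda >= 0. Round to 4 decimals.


Step 1: Try lambda = 0 (constraint inactive).
x_unc = 9/(2*9) = 0.5
Check: 5*0.5 = 2.5 < 12 -- violated!
Step 2: Constraint must be active: 5*x = 12
x* = 12/5 = 2.4
lambda = (2*9*2.4 - 9)/5 = 6.84
Step 3: Compute optimal value.
f(x*) = 9*2.4^2 - 9*2.4 = 30.24


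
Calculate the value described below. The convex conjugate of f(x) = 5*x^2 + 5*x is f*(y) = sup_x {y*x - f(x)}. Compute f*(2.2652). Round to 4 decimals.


f*(y) = sup_x {y*x - a*x^2 - b*x} = sup_x {(y-b)*x - a*x^2}
FOC: (y - b) - 2a*x = 0 => x* = (y - b)/(2a)
x* = (2.2652 - 5)/(2*5) = -0.2735
f*(2.2652) = (y-b)^2/(4a) = (2.2652 - 5)^2/(4*5)
= 7.4791/20 = 0.374


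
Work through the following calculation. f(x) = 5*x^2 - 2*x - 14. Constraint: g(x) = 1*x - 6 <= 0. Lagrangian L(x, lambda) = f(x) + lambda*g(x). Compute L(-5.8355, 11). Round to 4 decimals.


Step 1: Evaluate f(x).
f(-5.8355) = 5*(-5.8355)^2 - 2*(-5.8355) - 14 = 167.9363
Step 2: Evaluate g(x).
g(-5.8355) = 1*-5.8355 - 6 = -11.8355
Step 3: Compute Lagrangian.
L = 167.9363 + 11*-11.8355 = 37.7458


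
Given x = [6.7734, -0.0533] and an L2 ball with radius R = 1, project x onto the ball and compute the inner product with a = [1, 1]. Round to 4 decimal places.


Step 1: Compute ||x|| (intermediates to 6 decimals).
||x|| = sqrt(6.7734^2 + (-0.0533)^2) = 6.77361
Step 2: Project.
Since ||x|| > R, scale = R/||x|| = 1/6.77361 = 0.147632, proj(x) = scale * x
proj(x) = [0.999971, -0.007869]
Step 3: Dot product.
a^T * proj(x) = 1*0.999971 + 1*(-0.007869) = 0.9921


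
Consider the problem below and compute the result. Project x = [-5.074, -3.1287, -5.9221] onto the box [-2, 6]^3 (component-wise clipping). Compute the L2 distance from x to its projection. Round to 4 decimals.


Project each component onto [-2, 6].
clip(-5.074) = -2.0, clip(-3.1287) = -2.0, clip(-5.9221) = -2.0
Projection = [-2.0, -2.0, -2.0]
Squared diffs: [9.4495, 1.274, 15.3829]
Distance = sqrt(26.1064) = 5.1094


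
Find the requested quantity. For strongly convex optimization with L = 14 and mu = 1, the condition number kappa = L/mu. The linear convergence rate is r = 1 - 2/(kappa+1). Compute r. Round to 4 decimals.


Step 1: Compute the condition number.
kappa = L/mu = 14/1 = 14.0
Step 2: Compute the convergence rate.
r = 1 - 2/(kappa + 1) = 1 - 2*mu/(L + mu) = (L - mu)/(L + mu) = 13/15 = 0.8667


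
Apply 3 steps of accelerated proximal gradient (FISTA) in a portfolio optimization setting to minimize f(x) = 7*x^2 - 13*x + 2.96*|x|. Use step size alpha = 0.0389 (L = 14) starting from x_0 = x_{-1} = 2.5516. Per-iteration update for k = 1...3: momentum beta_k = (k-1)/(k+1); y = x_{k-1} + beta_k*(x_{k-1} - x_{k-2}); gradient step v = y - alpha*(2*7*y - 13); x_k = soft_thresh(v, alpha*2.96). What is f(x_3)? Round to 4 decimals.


FISTA on f(x) = 7*x^2 - 13*x + 2.96*|x|
L = 14, alpha = 0.0389
Iteration 1: beta = 0.0, y = 2.5516 + 0.0*(2.5516 - 2.5516) = 2.5516
  grad(y) = 22.7224, v = y - alpha*grad = 1.6677
  prox(v) = soft_thresh(1.6677, 0.1151) = 1.5526
Iteration 2: beta = 0.3333, y = 1.5526 + 0.3333*(1.5526 - 2.5516) = 1.2195
  grad(y) = 4.0736, v = y - alpha*grad = 1.0611
  prox(v) = soft_thresh(1.0611, 0.1151) = 0.9459
Iteration 3: beta = 0.5, y = 0.9459 + 0.5*(0.9459 - 1.5526) = 0.6426
  grad(y) = -4.0033, v = y - alpha*grad = 0.7984
  prox(v) = soft_thresh(0.7984, 0.1151) = 0.6832
f(x_3) = 7*0.6832^2 - 13*0.6832 + 2.96*|0.6832| = -3.592


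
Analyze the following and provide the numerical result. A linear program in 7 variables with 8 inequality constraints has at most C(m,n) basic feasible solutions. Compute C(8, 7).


Each vertex corresponds to some choice of n active constraints out of m, so the number of vertices is at most C(m, n) = m! / (n!(m-n)!).
m = 8, n = 7
Numerator: 8 * 7 * 6 * 5 * 4 * 3 * 2
Denominator: 7! = 5040
C(8, 7) = 8


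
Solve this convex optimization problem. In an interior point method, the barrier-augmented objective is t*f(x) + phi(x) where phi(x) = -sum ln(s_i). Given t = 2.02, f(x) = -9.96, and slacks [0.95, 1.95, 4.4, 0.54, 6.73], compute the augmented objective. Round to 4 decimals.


Step 1: Compute log-barrier.
ln values: [-0.0513, 0.6678, 1.4816, -0.6162, 1.9066]
phi = -(-0.0513 + 0.6678 + 1.4816 - 0.6162 + 1.9066) = -3.3885
Step 2: Compute augmented objective.
t*f(x) = 2.02*-9.96 = -20.1192
Total = -20.1192 - 3.3885 = -23.5077


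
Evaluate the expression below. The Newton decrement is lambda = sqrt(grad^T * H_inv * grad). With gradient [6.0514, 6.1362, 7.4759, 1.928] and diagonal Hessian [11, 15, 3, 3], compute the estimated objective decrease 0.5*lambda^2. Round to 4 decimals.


Step 1: H is diagonal, so H^(-1) * g = [0.5501, 0.4091, 2.492, 0.6427].
Step 2: g^T H^(-1) g = sum_i g_i^2 / H_ii
  = (6.0514)^2/11 + (6.1362)^2/15 + (7.4759)^2/3 + (1.928)^2/3
  = 3.329 + 2.5102 + 18.6297 + 1.2391 = 25.708
Step 3: Objective decrease = 0.5 * g^T H^(-1) g = 12.854


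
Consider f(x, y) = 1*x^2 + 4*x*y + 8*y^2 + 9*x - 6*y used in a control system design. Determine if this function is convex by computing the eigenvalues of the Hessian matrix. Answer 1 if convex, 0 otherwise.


The Hessian of f(x,y) = 1*x^2 + 4*x*y + 8*y^2 + 9*x - 6*y is:
H = [[2, 4], [4, 16]]
Trace = 2 + 16 = 18
Determinant = 2*16 - (4)^2 = 16
Discriminant = (18)^2 - 4*16 = 260.0
Eigenvalues: lambda_1 = 0.9377, lambda_2 = 17.0623
The function is convex.

1


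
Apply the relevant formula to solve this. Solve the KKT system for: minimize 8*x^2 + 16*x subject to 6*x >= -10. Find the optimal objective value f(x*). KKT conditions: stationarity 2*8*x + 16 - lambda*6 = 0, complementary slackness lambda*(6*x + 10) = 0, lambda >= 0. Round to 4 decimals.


Step 1: Try lambda = 0 (constraint inactive).
Stationarity: 2*8*x + 16 = 0
x* = -16/(2*8) = -1.0
Check constraint: 6*-1.0 = -6.0 >= -10 -- satisfied.
Step 2: Compute optimal value.
f(x*) = 8*(-1.0)^2 + 16*(-1.0) = -8.0


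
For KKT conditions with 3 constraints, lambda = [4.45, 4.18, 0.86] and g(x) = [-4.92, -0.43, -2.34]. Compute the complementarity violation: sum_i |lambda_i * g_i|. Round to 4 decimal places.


KKT complementary slackness check:
lambda_1 * g_1 = 4.45 * -4.92 = -21.894
lambda_2 * g_2 = 4.18 * -0.43 = -1.7974
lambda_3 * g_3 = 0.86 * -2.34 = -2.0124
Total violation = 21.894 + 1.7974 + 2.0124 = 25.7038


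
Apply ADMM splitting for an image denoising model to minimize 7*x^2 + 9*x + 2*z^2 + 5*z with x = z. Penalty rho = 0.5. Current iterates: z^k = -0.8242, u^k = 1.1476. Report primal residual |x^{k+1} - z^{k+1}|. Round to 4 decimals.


ADMM iteration with rho = 0.5, z^k = -0.8242, u^k = 1.1476
Step 1: x-update.
Minimize 7*x^2 + 9*x + (0.5/2)*(x + 0.8242 + 1.1476)^2
FOC: (2*7 + 0.5)*x = -9 + 0.5*(-0.8242 - 1.1476)
x^{k+1} = -0.6887
Step 2: z-update.
Minimize 2*z^2 + 5*z + (0.5/2)*(-0.6887 - z + 1.1476)^2
FOC: (2*2 + 0.5)*z = -5 + 0.5*(-0.6887 + 1.1476)
z^{k+1} = -1.0601
Step 3: u-update.
u^{k+1} = 1.1476 - 0.6887 + 1.0601 = 1.519
Step 4: Primal residual = |-0.6887 + 1.0601| = 0.3714


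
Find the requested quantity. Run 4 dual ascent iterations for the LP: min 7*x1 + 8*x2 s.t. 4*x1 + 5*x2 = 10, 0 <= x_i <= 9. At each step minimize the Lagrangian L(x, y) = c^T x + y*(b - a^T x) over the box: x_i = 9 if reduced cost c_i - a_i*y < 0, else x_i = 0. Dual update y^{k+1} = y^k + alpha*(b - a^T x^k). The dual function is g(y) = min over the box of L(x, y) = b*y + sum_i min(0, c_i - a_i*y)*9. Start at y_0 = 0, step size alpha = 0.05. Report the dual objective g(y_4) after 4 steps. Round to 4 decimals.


Dual ascent for LP: min 7*x1 + 8*x2, 4*x1 + 5*x2 = 10, 0 <= x_i <= 9
Step 1: y^k = 0.0, reduced costs: (7.0, 8.0)
  x^k = (0.0, 0.0), subgradient = b - a^T x = 10.0
  y^{k+1} = 0.0 + 0.05*10.0 = 0.5
Step 2: y^k = 0.5, reduced costs: (5.0, 5.5)
  x^k = (0.0, 0.0), subgradient = b - a^T x = 10.0
  y^{k+1} = 0.5 + 0.05*10.0 = 1.0
Step 3: y^k = 1.0, reduced costs: (3.0, 3.0)
  x^k = (0.0, 0.0), subgradient = b - a^T x = 10.0
  y^{k+1} = 1.0 + 0.05*10.0 = 1.5
Step 4: y^k = 1.5, reduced costs: (1.0, 0.5)
  x^k = (0.0, 0.0), subgradient = b - a^T x = 10.0
  y^{k+1} = 1.5 + 0.05*10.0 = 2.0
Dual objective at y_4 = 2.0: reduced costs (-1.0, -2.0), box minimizer x = (9.0, 9.0)
g(y_4) = b*y + (c1 - a1*y)*x1 + (c2 - a2*y)*x2 = 10*2.0 + (-1.0)*9.0 + (-2.0)*9.0 = 20.0 - 9.0 - 18.0 = -7.0


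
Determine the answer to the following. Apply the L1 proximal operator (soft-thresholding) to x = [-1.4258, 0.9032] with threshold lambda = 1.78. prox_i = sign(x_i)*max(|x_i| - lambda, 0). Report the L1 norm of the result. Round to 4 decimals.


Soft-thresholding with lambda = 1.78:
prox(-1.4258) = sign(-1.4258)*max(|-1.4258| - 1.78, 0) = 0.0
prox(0.9032) = sign(0.9032)*max(|0.9032| - 1.78, 0) = 0.0
prox(x) = [0.0, 0.0]
||prox(x)||_1 = 0.0 + 0.0 = 0.0


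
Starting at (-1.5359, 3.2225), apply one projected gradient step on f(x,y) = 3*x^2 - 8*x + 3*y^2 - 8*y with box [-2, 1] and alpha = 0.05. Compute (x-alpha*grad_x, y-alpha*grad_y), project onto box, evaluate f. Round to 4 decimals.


Step 1: Compute gradient at (-1.5359, 3.2225).
grad_x = 2*3*-1.5359 - 8 = -17.2154
grad_y = 2*3*3.2225 - 8 = 11.335
Step 2: Gradient step.
x_raw = -1.5359 - 0.05*-17.2154 = -0.6751
y_raw = 3.2225 - 0.05*11.335 = 2.6558
Step 3: Project onto [-2, 1].
x_proj = clip(-0.6751) = -0.6751
y_proj = clip(2.6558) = 1.0
Step 4: Evaluate f.
f(-0.6751, 1.0) = 1.7684
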